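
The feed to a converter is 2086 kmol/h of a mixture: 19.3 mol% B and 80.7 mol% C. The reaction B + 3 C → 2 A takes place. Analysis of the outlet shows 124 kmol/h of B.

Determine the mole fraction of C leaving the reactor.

0.554

For B: n = n₀ − 1ξ → 124 = 402.6 − 1ξ, giving ξ = 278.6 kmol/h.
Outlet amounts (n = n₀ + ν ξ):
  B: 402.6 − 1(278.6) = 124
  C: 1683 − 3(278.6) = 847.6
  A: 0 + 2(278.6) = 557.2
Total out = 1529 kmol/h; y_C = 847.6 / 1529 = 0.5544.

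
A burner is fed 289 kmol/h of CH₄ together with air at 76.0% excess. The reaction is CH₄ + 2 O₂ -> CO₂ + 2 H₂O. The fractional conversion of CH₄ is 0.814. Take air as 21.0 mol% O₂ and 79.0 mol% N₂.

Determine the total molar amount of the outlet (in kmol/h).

5130 kmol/h

Stoichiometric O₂ = 2 × 289 = 578 kmol/h; O₂ fed = 578 × 1.760 = 1017 kmol/h.
N₂ fed = 1017 × 79/21 = 3827 kmol/h.
Fuel reacted = 0.814 × 289 → ξ = 235.2 kmol/h.
Outlet (n = n₀ + ν ξ):
  CH₄: 289 − 1(235.2) = 53.75
  O₂: 1017 − 2(235.2) = 546.8
  N₂: 3827 (inert)
  CO₂: 0 + 1(235.2) = 235.2
  H₂O: 0 + 2(235.2) = 470.5
Total out = 53.75 + 546.8 + 3827 + 235.2 + 470.5 = 5133 kmol/h.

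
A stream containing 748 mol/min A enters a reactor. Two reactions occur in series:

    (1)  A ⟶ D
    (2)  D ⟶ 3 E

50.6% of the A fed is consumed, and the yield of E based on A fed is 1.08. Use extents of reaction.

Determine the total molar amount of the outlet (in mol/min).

Conversion of A: A consumed = 1ξ₁ = 0.506 × 748 → ξ₁ = 378.5 mol/min.
Yield of E: 3ξ₂ / 748 = 1.08 → ξ₂ = 269.3 mol/min.
Outlet amounts (n = n₀ + Σ ν·ξ):
  A: 748 − 1(378.5) = 369.5
  D: 0 + 1(378.5) − 1(269.3) = 109.2
  E: 0 + 3(269.3) = 807.8
Total out = 369.5 + 109.2 + 807.8 = 1287 mol/min.

1290 mol/min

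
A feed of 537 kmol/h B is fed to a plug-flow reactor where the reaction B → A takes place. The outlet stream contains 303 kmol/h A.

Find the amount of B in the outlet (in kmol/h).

234 kmol/h

For A: n = n₀ + 1ξ → 303 = 0 + 1ξ, giving ξ = 303 kmol/h.
Outlet amounts (n = n₀ + ν ξ):
  B: 537 − 1(303) = 234
  A: 0 + 1(303) = 303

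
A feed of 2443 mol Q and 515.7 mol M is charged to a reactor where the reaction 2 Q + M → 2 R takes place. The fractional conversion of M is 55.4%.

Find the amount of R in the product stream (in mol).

M reacted = 0.554 × 515.7 = 285.7 mol; ν_M = −1, so ξ = 285.7/1 = 285.7 mol.
Outlet amounts (n = n₀ + ν ξ):
  Q: 2443 − 2(285.7) = 1872
  M: 515.7 − 1(285.7) = 230
  R: 0 + 2(285.7) = 571.4

571 mol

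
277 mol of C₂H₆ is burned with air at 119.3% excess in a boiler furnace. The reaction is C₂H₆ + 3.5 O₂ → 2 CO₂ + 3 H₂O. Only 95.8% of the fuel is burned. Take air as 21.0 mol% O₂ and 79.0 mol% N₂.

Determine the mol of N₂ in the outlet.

8000 mol

Stoichiometric O₂ = 3.5 × 277 = 969.5 mol; O₂ fed = 969.5 × 2.193 = 2126 mol.
N₂ fed = 2126 × 79/21 = 7998 mol.
Fuel reacted = 0.958 × 277 → ξ = 265.4 mol.
Outlet (n = n₀ + ν ξ):
  C₂H₆: 277 − 1(265.4) = 11.63
  O₂: 2126 − 3.5(265.4) = 1197
  N₂: 7998 (inert)
  CO₂: 0 + 2(265.4) = 530.7
  H₂O: 0 + 3(265.4) = 796.1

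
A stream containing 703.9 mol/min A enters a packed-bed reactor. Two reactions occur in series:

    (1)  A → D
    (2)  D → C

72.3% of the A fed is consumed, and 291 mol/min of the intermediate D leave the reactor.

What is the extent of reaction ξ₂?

Conversion of A: A consumed = 1ξ₁ = 0.723 × 703.9 → ξ₁ = 508.9 mol/min.
D balance: n_D = 0 + 1ξ₁ − 1ξ₂ = 291 → ξ₂ = (1·508.9 − 291)/1 = 217.9 mol/min.
Outlet amounts (n = n₀ + Σ ν·ξ):
  A: 703.9 − 1(508.9) = 195
  D: 0 + 1(508.9) − 1(217.9) = 291
  C: 0 + 1(217.9) = 217.9

ξ₂ = 218 mol/min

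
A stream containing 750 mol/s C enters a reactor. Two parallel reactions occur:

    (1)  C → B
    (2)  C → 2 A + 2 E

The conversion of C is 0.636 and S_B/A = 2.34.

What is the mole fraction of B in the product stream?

Conversion of C: C consumed = 0.636 × 750 = 477 mol/s = 1ξ₁ + 1ξ₂.
Selectivity: 1ξ₁ / (2ξ₂) = 2.34 → ξ₁ = 4.68 ξ₂.
Substitute: (1·4.68 + 1) ξ₂ = 477 → ξ₂ = 83.98 mol/s, ξ₁ = 393 mol/s.
Outlet amounts (n = n₀ + Σ ν·ξ):
  C: 750 − 1(393) − 1(83.98) = 273
  B: 0 + 1(393) = 393
  A: 0 + 2(83.98) = 168
  E: 0 + 2(83.98) = 168
Total out = 1002 mol/s; y_B = 393 / 1002 = 0.3923.

0.392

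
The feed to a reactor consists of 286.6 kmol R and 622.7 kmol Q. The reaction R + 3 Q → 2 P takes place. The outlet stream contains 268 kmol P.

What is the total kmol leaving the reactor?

For P: n = n₀ + 2ξ → 268 = 0 + 2ξ, giving ξ = 134 kmol.
Outlet amounts (n = n₀ + ν ξ):
  R: 286.6 − 1(134) = 152.6
  Q: 622.7 − 3(134) = 220.7
  P: 0 + 2(134) = 268
Total out = 152.6 + 220.7 + 268 = 641.3 kmol.

641 kmol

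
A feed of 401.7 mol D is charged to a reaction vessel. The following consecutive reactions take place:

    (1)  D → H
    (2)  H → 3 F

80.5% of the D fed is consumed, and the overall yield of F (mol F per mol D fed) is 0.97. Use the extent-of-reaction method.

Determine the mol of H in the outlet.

193 mol

Conversion of D: D consumed = 1ξ₁ = 0.805 × 401.7 → ξ₁ = 323.4 mol.
Yield of F: 3ξ₂ / 401.7 = 0.97 → ξ₂ = 129.9 mol.
Outlet amounts (n = n₀ + Σ ν·ξ):
  D: 401.7 − 1(323.4) = 78.33
  H: 0 + 1(323.4) − 1(129.9) = 193.5
  F: 0 + 3(129.9) = 389.6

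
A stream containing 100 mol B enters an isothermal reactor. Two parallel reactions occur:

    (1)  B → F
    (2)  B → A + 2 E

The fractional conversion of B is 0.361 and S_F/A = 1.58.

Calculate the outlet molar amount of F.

Conversion of B: B consumed = 0.361 × 100 = 36.1 mol = 1ξ₁ + 1ξ₂.
Selectivity: 1ξ₁ / (1ξ₂) = 1.58 → ξ₁ = 1.58 ξ₂.
Substitute: (1·1.58 + 1) ξ₂ = 36.1 → ξ₂ = 13.99 mol, ξ₁ = 22.11 mol.
Outlet amounts (n = n₀ + Σ ν·ξ):
  B: 100 − 1(22.11) − 1(13.99) = 63.9
  F: 0 + 1(22.11) = 22.11
  A: 0 + 1(13.99) = 13.99
  E: 0 + 2(13.99) = 27.98

22.1 mol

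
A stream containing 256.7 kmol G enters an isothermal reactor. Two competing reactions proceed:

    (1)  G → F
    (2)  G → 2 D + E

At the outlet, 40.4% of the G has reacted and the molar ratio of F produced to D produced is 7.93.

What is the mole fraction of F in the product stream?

Conversion of G: G consumed = 0.404 × 256.7 = 103.7 kmol = 1ξ₁ + 1ξ₂.
Selectivity: 1ξ₁ / (2ξ₂) = 7.93 → ξ₁ = 15.86 ξ₂.
Substitute: (1·15.86 + 1) ξ₂ = 103.7 → ξ₂ = 6.151 kmol, ξ₁ = 97.56 kmol.
Outlet amounts (n = n₀ + Σ ν·ξ):
  G: 256.7 − 1(97.56) − 1(6.151) = 153
  F: 0 + 1(97.56) = 97.56
  D: 0 + 2(6.151) = 12.3
  E: 0 + 1(6.151) = 6.151
Total out = 269 kmol; y_F = 97.56 / 269 = 0.3627.

0.363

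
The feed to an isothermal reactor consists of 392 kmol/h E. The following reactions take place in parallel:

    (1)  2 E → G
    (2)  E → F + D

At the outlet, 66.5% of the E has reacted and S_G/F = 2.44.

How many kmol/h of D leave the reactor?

Conversion of E: E consumed = 0.665 × 392 = 260.7 kmol/h = 2ξ₁ + 1ξ₂.
Selectivity: 1ξ₁ / (1ξ₂) = 2.44 → ξ₁ = 2.44 ξ₂.
Substitute: (2·2.44 + 1) ξ₂ = 260.7 → ξ₂ = 44.33 kmol/h, ξ₁ = 108.2 kmol/h.
Outlet amounts (n = n₀ + Σ ν·ξ):
  E: 392 − 2(108.2) − 1(44.33) = 131.3
  G: 0 + 1(108.2) = 108.2
  F: 0 + 1(44.33) = 44.33
  D: 0 + 1(44.33) = 44.33

44.3 kmol/h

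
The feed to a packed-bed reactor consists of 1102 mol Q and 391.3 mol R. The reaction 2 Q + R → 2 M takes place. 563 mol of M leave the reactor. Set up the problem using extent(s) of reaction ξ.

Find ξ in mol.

ξ = 282 mol

For M: n = n₀ + 2ξ → 563 = 0 + 2ξ, giving ξ = 281.5 mol.
Outlet amounts (n = n₀ + ν ξ):
  Q: 1102 − 2(281.5) = 539
  R: 391.3 − 1(281.5) = 109.8
  M: 0 + 2(281.5) = 563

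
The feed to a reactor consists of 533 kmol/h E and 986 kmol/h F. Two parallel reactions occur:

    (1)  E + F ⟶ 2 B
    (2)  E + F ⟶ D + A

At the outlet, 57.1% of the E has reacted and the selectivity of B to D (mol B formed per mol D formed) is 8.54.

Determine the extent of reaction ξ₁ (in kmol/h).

ξ₁ = 247 kmol/h

Conversion of E: E consumed = 0.571 × 533 = 304.3 kmol/h = 1ξ₁ + 1ξ₂.
Selectivity: 2ξ₁ / (1ξ₂) = 8.54 → ξ₁ = 4.27 ξ₂.
Substitute: (1·4.27 + 1) ξ₂ = 304.3 → ξ₂ = 57.75 kmol/h, ξ₁ = 246.6 kmol/h.
Outlet amounts (n = n₀ + Σ ν·ξ):
  E: 533 − 1(246.6) − 1(57.75) = 228.7
  F: 986 − 1(246.6) − 1(57.75) = 681.7
  B: 0 + 2(246.6) = 493.2
  D: 0 + 1(57.75) = 57.75
  A: 0 + 1(57.75) = 57.75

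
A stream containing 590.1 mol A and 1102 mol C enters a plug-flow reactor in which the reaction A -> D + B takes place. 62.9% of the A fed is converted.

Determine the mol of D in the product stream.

A reacted = 0.629 × 590.1 = 371.2 mol; ν_A = −1, so ξ = 371.2/1 = 371.2 mol.
Outlet amounts (n = n₀ + ν ξ):
  A: 590.1 − 1(371.2) = 218.9
  D: 0 + 1(371.2) = 371.2
  B: 0 + 1(371.2) = 371.2
  C: 1102 (inert)

371 mol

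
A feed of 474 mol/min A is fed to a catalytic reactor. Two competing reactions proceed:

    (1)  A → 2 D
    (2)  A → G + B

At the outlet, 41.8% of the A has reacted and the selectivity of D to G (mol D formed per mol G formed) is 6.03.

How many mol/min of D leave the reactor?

298 mol/min

Conversion of A: A consumed = 0.418 × 474 = 198.1 mol/min = 1ξ₁ + 1ξ₂.
Selectivity: 2ξ₁ / (1ξ₂) = 6.03 → ξ₁ = 3.015 ξ₂.
Substitute: (1·3.015 + 1) ξ₂ = 198.1 → ξ₂ = 49.35 mol/min, ξ₁ = 148.8 mol/min.
Outlet amounts (n = n₀ + Σ ν·ξ):
  A: 474 − 1(148.8) − 1(49.35) = 275.9
  D: 0 + 2(148.8) = 297.6
  G: 0 + 1(49.35) = 49.35
  B: 0 + 1(49.35) = 49.35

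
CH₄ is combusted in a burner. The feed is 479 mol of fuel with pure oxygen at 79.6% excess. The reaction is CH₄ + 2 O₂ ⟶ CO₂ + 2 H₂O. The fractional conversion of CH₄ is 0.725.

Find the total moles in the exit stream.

Stoichiometric O₂ = 2 × 479 = 958 mol; O₂ fed = 958 × 1.796 = 1721 mol.
Fuel reacted = 0.725 × 479 → ξ = 347.3 mol.
Outlet (n = n₀ + ν ξ):
  CH₄: 479 − 1(347.3) = 131.7
  O₂: 1721 − 2(347.3) = 1026
  CO₂: 0 + 1(347.3) = 347.3
  H₂O: 0 + 2(347.3) = 694.5
Total out = 131.7 + 1026 + 347.3 + 694.5 = 2200 mol.

2200 mol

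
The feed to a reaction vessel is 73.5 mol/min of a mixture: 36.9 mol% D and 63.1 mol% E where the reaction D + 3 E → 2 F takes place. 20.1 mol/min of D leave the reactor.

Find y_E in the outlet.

For D: n = n₀ − 1ξ → 20.1 = 27.12 − 1ξ, giving ξ = 7.021 mol/min.
Outlet amounts (n = n₀ + ν ξ):
  D: 27.12 − 1(7.021) = 20.1
  E: 46.38 − 3(7.021) = 25.31
  F: 0 + 2(7.021) = 14.04
Total out = 59.46 mol/min; y_E = 25.31 / 59.46 = 0.4258.

0.426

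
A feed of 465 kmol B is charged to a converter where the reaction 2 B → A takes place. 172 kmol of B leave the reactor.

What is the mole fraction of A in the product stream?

For B: n = n₀ − 2ξ → 172 = 465 − 2ξ, giving ξ = 146.5 kmol.
Outlet amounts (n = n₀ + ν ξ):
  B: 465 − 2(146.5) = 172
  A: 0 + 1(146.5) = 146.5
Total out = 318.5 kmol; y_A = 146.5 / 318.5 = 0.46.

0.46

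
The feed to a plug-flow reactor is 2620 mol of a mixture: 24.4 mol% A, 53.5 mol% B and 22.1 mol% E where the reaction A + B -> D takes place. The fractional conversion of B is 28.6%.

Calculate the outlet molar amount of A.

238 mol

B reacted = 0.286 × 1402 = 400.9 mol; ν_B = −1, so ξ = 400.9/1 = 400.9 mol.
Outlet amounts (n = n₀ + ν ξ):
  A: 639.3 − 1(400.9) = 238.4
  B: 1402 − 1(400.9) = 1001
  D: 0 + 1(400.9) = 400.9
  E: 579 (inert)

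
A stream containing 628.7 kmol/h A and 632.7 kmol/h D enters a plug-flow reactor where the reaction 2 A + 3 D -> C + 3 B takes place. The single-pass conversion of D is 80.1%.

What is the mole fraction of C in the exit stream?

0.155

D reacted = 0.801 × 632.7 = 506.8 kmol/h; ν_D = −3, so ξ = 506.8/3 = 168.9 kmol/h.
Outlet amounts (n = n₀ + ν ξ):
  A: 628.7 − 2(168.9) = 290.8
  D: 632.7 − 3(168.9) = 125.9
  C: 0 + 1(168.9) = 168.9
  B: 0 + 3(168.9) = 506.8
Total out = 1092 kmol/h; y_C = 168.9 / 1092 = 0.1546.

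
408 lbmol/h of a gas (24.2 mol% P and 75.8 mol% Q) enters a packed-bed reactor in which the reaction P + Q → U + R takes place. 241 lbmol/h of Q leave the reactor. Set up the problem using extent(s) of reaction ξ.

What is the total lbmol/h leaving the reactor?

408 lbmol/h

For Q: n = n₀ − 1ξ → 241 = 309.3 − 1ξ, giving ξ = 68.26 lbmol/h.
Outlet amounts (n = n₀ + ν ξ):
  P: 98.74 − 1(68.26) = 30.47
  Q: 309.3 − 1(68.26) = 241
  U: 0 + 1(68.26) = 68.26
  R: 0 + 1(68.26) = 68.26
Total out = 30.47 + 241 + 68.26 + 68.26 = 408 lbmol/h.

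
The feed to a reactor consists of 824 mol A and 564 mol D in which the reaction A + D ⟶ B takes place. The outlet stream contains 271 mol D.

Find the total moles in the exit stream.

1100 mol

For D: n = n₀ − 1ξ → 271 = 564 − 1ξ, giving ξ = 293 mol.
Outlet amounts (n = n₀ + ν ξ):
  A: 824 − 1(293) = 531
  D: 564 − 1(293) = 271
  B: 0 + 1(293) = 293
Total out = 531 + 271 + 293 = 1095 mol.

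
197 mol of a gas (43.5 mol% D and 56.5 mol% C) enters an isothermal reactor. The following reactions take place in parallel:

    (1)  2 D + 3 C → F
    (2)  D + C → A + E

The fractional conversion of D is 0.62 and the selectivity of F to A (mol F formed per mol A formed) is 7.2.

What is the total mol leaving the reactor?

97.6 mol

Conversion of D: D consumed = 0.62 × 85.69 = 53.13 mol = 2ξ₁ + 1ξ₂.
Selectivity: 1ξ₁ / (1ξ₂) = 7.2 → ξ₁ = 7.2 ξ₂.
Substitute: (2·7.2 + 1) ξ₂ = 53.13 → ξ₂ = 3.45 mol, ξ₁ = 24.84 mol.
Outlet amounts (n = n₀ + Σ ν·ξ):
  D: 85.69 − 2(24.84) − 1(3.45) = 32.56
  C: 111.3 − 3(24.84) − 1(3.45) = 33.33
  F: 0 + 1(24.84) = 24.84
  A: 0 + 1(3.45) = 3.45
  E: 0 + 1(3.45) = 3.45
Total out = 32.56 + 33.33 + 24.84 + 3.45 + 3.45 = 97.64 mol.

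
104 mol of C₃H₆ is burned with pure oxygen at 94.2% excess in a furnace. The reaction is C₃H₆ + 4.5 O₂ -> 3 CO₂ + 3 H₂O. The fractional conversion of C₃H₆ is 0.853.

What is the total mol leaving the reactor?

Stoichiometric O₂ = 4.5 × 104 = 468 mol; O₂ fed = 468 × 1.942 = 908.9 mol.
Fuel reacted = 0.853 × 104 → ξ = 88.71 mol.
Outlet (n = n₀ + ν ξ):
  C₃H₆: 104 − 1(88.71) = 15.29
  O₂: 908.9 − 4.5(88.71) = 509.7
  CO₂: 0 + 3(88.71) = 266.1
  H₂O: 0 + 3(88.71) = 266.1
Total out = 15.29 + 509.7 + 266.1 + 266.1 = 1057 mol.

1060 mol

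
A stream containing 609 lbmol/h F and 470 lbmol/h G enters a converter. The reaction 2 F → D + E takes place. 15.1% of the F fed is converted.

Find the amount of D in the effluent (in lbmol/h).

46 lbmol/h

F reacted = 0.151 × 609 = 91.96 lbmol/h; ν_F = −2, so ξ = 91.96/2 = 45.98 lbmol/h.
Outlet amounts (n = n₀ + ν ξ):
  F: 609 − 2(45.98) = 517
  D: 0 + 1(45.98) = 45.98
  E: 0 + 1(45.98) = 45.98
  G: 470 (inert)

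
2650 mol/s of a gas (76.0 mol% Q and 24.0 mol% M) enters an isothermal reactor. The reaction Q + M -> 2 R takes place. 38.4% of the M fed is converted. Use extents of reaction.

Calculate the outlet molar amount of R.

M reacted = 0.384 × 636 = 244.2 mol/s; ν_M = −1, so ξ = 244.2/1 = 244.2 mol/s.
Outlet amounts (n = n₀ + ν ξ):
  Q: 2014 − 1(244.2) = 1770
  M: 636 − 1(244.2) = 391.8
  R: 0 + 2(244.2) = 488.4

488 mol/s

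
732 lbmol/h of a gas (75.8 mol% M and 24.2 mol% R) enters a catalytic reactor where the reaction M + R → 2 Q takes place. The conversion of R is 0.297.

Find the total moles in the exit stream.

732 lbmol/h

R reacted = 0.297 × 177.1 = 52.61 lbmol/h; ν_R = −1, so ξ = 52.61/1 = 52.61 lbmol/h.
Outlet amounts (n = n₀ + ν ξ):
  M: 554.9 − 1(52.61) = 502.2
  R: 177.1 − 1(52.61) = 124.5
  Q: 0 + 2(52.61) = 105.2
Total out = 502.2 + 124.5 + 105.2 = 732 lbmol/h.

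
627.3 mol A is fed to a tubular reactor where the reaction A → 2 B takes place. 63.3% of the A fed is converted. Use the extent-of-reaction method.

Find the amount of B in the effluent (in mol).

A reacted = 0.633 × 627.3 = 397.1 mol; ν_A = −1, so ξ = 397.1/1 = 397.1 mol.
Outlet amounts (n = n₀ + ν ξ):
  A: 627.3 − 1(397.1) = 230.2
  B: 0 + 2(397.1) = 794.2

794 mol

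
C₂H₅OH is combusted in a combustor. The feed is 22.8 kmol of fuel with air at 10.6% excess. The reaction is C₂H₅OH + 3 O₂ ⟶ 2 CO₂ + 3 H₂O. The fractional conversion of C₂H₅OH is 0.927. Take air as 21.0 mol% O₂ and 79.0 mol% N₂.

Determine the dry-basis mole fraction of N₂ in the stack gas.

Stoichiometric O₂ = 3 × 22.8 = 68.4 kmol; O₂ fed = 68.4 × 1.106 = 75.65 kmol.
N₂ fed = 75.65 × 79/21 = 284.6 kmol.
Fuel reacted = 0.927 × 22.8 → ξ = 21.14 kmol.
Outlet (n = n₀ + ν ξ):
  C₂H₅OH: 22.8 − 1(21.14) = 1.664
  O₂: 75.65 − 3(21.14) = 12.24
  N₂: 284.6 (inert)
  CO₂: 0 + 2(21.14) = 42.27
  H₂O: 0 + 3(21.14) = 63.41
Dry total = 340.8 kmol; y_N₂ (dry) = 284.6 / 340.8 = 0.8351.

0.835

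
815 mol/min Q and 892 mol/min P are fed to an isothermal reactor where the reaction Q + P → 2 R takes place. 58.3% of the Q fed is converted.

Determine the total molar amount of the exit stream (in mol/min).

1710 mol/min

Q reacted = 0.583 × 815 = 475.1 mol/min; ν_Q = −1, so ξ = 475.1/1 = 475.1 mol/min.
Outlet amounts (n = n₀ + ν ξ):
  Q: 815 − 1(475.1) = 339.9
  P: 892 − 1(475.1) = 416.9
  R: 0 + 2(475.1) = 950.3
Total out = 339.9 + 416.9 + 950.3 = 1707 mol/min.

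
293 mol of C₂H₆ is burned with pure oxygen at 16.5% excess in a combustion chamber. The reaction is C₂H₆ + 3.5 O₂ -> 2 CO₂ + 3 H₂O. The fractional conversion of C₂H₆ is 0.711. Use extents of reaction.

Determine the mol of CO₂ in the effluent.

Stoichiometric O₂ = 3.5 × 293 = 1026 mol; O₂ fed = 1026 × 1.165 = 1195 mol.
Fuel reacted = 0.711 × 293 → ξ = 208.3 mol.
Outlet (n = n₀ + ν ξ):
  C₂H₆: 293 − 1(208.3) = 84.68
  O₂: 1195 − 3.5(208.3) = 465.6
  CO₂: 0 + 2(208.3) = 416.6
  H₂O: 0 + 3(208.3) = 625

417 mol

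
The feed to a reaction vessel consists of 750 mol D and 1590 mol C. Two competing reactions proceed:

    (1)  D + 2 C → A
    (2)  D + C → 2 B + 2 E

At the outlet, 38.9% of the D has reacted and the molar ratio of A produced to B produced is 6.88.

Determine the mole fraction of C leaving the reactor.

0.559

Conversion of D: D consumed = 0.389 × 750 = 291.8 mol = 1ξ₁ + 1ξ₂.
Selectivity: 1ξ₁ / (2ξ₂) = 6.88 → ξ₁ = 13.76 ξ₂.
Substitute: (1·13.76 + 1) ξ₂ = 291.8 → ξ₂ = 19.77 mol, ξ₁ = 272 mol.
Outlet amounts (n = n₀ + Σ ν·ξ):
  D: 750 − 1(272) − 1(19.77) = 458.2
  C: 1590 − 2(272) − 1(19.77) = 1026
  A: 0 + 1(272) = 272
  B: 0 + 2(19.77) = 39.53
  E: 0 + 2(19.77) = 39.53
Total out = 1836 mol; y_C = 1026 / 1836 = 0.5591.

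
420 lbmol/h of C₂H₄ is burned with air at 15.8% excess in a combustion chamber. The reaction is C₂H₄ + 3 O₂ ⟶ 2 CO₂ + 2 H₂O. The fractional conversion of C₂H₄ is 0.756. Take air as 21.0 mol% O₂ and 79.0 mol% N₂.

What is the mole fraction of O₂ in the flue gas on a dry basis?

Stoichiometric O₂ = 3 × 420 = 1260 lbmol/h; O₂ fed = 1260 × 1.158 = 1459 lbmol/h.
N₂ fed = 1459 × 79/21 = 5489 lbmol/h.
Fuel reacted = 0.756 × 420 → ξ = 317.5 lbmol/h.
Outlet (n = n₀ + ν ξ):
  C₂H₄: 420 − 1(317.5) = 102.5
  O₂: 1459 − 3(317.5) = 506.5
  N₂: 5489 (inert)
  CO₂: 0 + 2(317.5) = 635
  H₂O: 0 + 2(317.5) = 635
Dry total = 6733 lbmol/h; y_O₂ (dry) = 506.5 / 6733 = 0.07523.

0.0752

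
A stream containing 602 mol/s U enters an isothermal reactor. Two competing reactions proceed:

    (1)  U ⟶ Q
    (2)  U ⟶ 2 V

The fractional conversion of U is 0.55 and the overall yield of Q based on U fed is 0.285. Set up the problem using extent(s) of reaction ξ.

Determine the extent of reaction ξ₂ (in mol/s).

ξ₂ = 160 mol/s

Yield of Q: 1ξ₁ / 602 = 0.285 → ξ₁ = 171.6 mol/s.
Conversion of U: 1ξ₁ + 1ξ₂ = 0.55 × 602 = 331.1 → ξ₂ = 159.5 mol/s.
Outlet amounts (n = n₀ + Σ ν·ξ):
  U: 602 − 1(171.6) − 1(159.5) = 270.9
  Q: 0 + 1(171.6) = 171.6
  V: 0 + 2(159.5) = 319.1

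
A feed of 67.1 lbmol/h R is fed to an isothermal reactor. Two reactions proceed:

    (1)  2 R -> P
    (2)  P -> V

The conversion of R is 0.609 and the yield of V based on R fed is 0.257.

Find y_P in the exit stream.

Conversion of R: R consumed = 2ξ₁ = 0.609 × 67.1 → ξ₁ = 20.43 lbmol/h.
Yield of V: 1ξ₂ / 67.1 = 0.257 → ξ₂ = 17.24 lbmol/h.
Outlet amounts (n = n₀ + Σ ν·ξ):
  R: 67.1 − 2(20.43) = 26.24
  P: 0 + 1(20.43) − 1(17.24) = 3.187
  V: 0 + 1(17.24) = 17.24
Total out = 46.67 lbmol/h; y_P = 3.187 / 46.67 = 0.0683.

0.0683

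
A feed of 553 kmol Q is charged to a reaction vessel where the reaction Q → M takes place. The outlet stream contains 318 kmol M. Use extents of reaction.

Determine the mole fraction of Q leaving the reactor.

For M: n = n₀ + 1ξ → 318 = 0 + 1ξ, giving ξ = 318 kmol.
Outlet amounts (n = n₀ + ν ξ):
  Q: 553 − 1(318) = 235
  M: 0 + 1(318) = 318
Total out = 553 kmol; y_Q = 235 / 553 = 0.425.

0.425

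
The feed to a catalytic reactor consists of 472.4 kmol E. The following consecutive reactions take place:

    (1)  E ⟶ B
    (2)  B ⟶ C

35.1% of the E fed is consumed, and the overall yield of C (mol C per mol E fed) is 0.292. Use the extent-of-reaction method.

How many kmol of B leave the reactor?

27.9 kmol

Conversion of E: E consumed = 1ξ₁ = 0.351 × 472.4 → ξ₁ = 165.8 kmol.
Yield of C: 1ξ₂ / 472.4 = 0.292 → ξ₂ = 137.9 kmol.
Outlet amounts (n = n₀ + Σ ν·ξ):
  E: 472.4 − 1(165.8) = 306.6
  B: 0 + 1(165.8) − 1(137.9) = 27.87
  C: 0 + 1(137.9) = 137.9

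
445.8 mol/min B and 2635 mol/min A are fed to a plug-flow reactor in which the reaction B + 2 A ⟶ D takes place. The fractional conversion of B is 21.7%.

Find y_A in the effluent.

B reacted = 0.217 × 445.8 = 96.74 mol/min; ν_B = −1, so ξ = 96.74/1 = 96.74 mol/min.
Outlet amounts (n = n₀ + ν ξ):
  B: 445.8 − 1(96.74) = 349.1
  A: 2635 − 2(96.74) = 2442
  D: 0 + 1(96.74) = 96.74
Total out = 2887 mol/min; y_A = 2442 / 2887 = 0.8456.

0.846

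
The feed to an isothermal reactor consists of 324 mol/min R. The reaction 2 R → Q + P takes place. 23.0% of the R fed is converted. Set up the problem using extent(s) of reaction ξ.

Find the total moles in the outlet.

324 mol/min

R reacted = 0.23 × 324 = 74.52 mol/min; ν_R = −2, so ξ = 74.52/2 = 37.26 mol/min.
Outlet amounts (n = n₀ + ν ξ):
  R: 324 − 2(37.26) = 249.5
  Q: 0 + 1(37.26) = 37.26
  P: 0 + 1(37.26) = 37.26
Total out = 249.5 + 37.26 + 37.26 = 324 mol/min.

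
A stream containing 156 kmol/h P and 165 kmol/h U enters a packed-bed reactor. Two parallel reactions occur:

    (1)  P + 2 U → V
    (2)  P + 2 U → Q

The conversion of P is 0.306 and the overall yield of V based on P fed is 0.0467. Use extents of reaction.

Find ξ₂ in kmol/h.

ξ₂ = 40.5 kmol/h

Yield of V: 1ξ₁ / 156 = 0.0467 → ξ₁ = 7.285 kmol/h.
Conversion of P: 1ξ₁ + 1ξ₂ = 0.306 × 156 = 47.74 → ξ₂ = 40.45 kmol/h.
Outlet amounts (n = n₀ + Σ ν·ξ):
  P: 156 − 1(7.285) − 1(40.45) = 108.3
  U: 165 − 2(7.285) − 2(40.45) = 69.53
  V: 0 + 1(7.285) = 7.285
  Q: 0 + 1(40.45) = 40.45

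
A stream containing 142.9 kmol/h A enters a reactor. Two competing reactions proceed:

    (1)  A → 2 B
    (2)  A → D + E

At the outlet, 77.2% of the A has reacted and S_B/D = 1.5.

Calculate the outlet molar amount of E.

Conversion of A: A consumed = 0.772 × 142.9 = 110.3 kmol/h = 1ξ₁ + 1ξ₂.
Selectivity: 2ξ₁ / (1ξ₂) = 1.5 → ξ₁ = 0.75 ξ₂.
Substitute: (1·0.75 + 1) ξ₂ = 110.3 → ξ₂ = 63.04 kmol/h, ξ₁ = 47.28 kmol/h.
Outlet amounts (n = n₀ + Σ ν·ξ):
  A: 142.9 − 1(47.28) − 1(63.04) = 32.58
  B: 0 + 2(47.28) = 94.56
  D: 0 + 1(63.04) = 63.04
  E: 0 + 1(63.04) = 63.04

63 kmol/h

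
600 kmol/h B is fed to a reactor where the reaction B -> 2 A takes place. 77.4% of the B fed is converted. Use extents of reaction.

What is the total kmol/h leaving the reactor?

1060 kmol/h

B reacted = 0.774 × 600 = 464.4 kmol/h; ν_B = −1, so ξ = 464.4/1 = 464.4 kmol/h.
Outlet amounts (n = n₀ + ν ξ):
  B: 600 − 1(464.4) = 135.6
  A: 0 + 2(464.4) = 928.8
Total out = 135.6 + 928.8 = 1064 kmol/h.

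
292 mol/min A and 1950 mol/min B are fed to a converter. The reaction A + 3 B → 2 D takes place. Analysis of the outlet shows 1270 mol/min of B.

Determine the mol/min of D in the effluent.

453 mol/min

For B: n = n₀ − 3ξ → 1270 = 1950 − 3ξ, giving ξ = 226.7 mol/min.
Outlet amounts (n = n₀ + ν ξ):
  A: 292 − 1(226.7) = 65.33
  B: 1950 − 3(226.7) = 1270
  D: 0 + 2(226.7) = 453.3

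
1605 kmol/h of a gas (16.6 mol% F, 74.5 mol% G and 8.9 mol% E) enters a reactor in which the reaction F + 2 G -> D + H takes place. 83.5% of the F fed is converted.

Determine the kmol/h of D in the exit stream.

222 kmol/h

F reacted = 0.835 × 266.4 = 222.5 kmol/h; ν_F = −1, so ξ = 222.5/1 = 222.5 kmol/h.
Outlet amounts (n = n₀ + ν ξ):
  F: 266.4 − 1(222.5) = 43.96
  G: 1196 − 2(222.5) = 750.8
  D: 0 + 1(222.5) = 222.5
  H: 0 + 1(222.5) = 222.5
  E: 142.8 (inert)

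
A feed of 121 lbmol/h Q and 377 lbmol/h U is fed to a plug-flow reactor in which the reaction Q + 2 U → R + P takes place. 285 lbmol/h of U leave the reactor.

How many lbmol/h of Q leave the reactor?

75 lbmol/h

For U: n = n₀ − 2ξ → 285 = 377 − 2ξ, giving ξ = 46 lbmol/h.
Outlet amounts (n = n₀ + ν ξ):
  Q: 121 − 1(46) = 75
  U: 377 − 2(46) = 285
  R: 0 + 1(46) = 46
  P: 0 + 1(46) = 46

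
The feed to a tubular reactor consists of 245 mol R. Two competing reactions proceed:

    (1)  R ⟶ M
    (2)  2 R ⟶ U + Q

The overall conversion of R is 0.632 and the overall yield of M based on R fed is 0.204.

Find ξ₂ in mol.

Yield of M: 1ξ₁ / 245 = 0.204 → ξ₁ = 49.98 mol.
Conversion of R: 1ξ₁ + 2ξ₂ = 0.632 × 245 = 154.8 → ξ₂ = 52.43 mol.
Outlet amounts (n = n₀ + Σ ν·ξ):
  R: 245 − 1(49.98) − 2(52.43) = 90.16
  M: 0 + 1(49.98) = 49.98
  U: 0 + 1(52.43) = 52.43
  Q: 0 + 1(52.43) = 52.43

ξ₂ = 52.4 mol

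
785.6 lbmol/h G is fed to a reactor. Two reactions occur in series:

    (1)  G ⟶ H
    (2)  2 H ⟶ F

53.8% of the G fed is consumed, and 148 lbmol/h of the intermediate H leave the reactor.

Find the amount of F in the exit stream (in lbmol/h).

Conversion of G: G consumed = 1ξ₁ = 0.538 × 785.6 → ξ₁ = 422.7 lbmol/h.
H balance: n_H = 0 + 1ξ₁ − 2ξ₂ = 148 → ξ₂ = (1·422.7 − 148)/2 = 137.3 lbmol/h.
Outlet amounts (n = n₀ + Σ ν·ξ):
  G: 785.6 − 1(422.7) = 362.9
  H: 0 + 1(422.7) − 2(137.3) = 148
  F: 0 + 1(137.3) = 137.3

137 lbmol/h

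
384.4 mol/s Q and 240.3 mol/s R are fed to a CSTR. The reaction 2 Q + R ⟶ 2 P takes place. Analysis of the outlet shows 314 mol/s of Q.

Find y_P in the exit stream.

0.119

For Q: n = n₀ − 2ξ → 314 = 384.4 − 2ξ, giving ξ = 35.2 mol/s.
Outlet amounts (n = n₀ + ν ξ):
  Q: 384.4 − 2(35.2) = 314
  R: 240.3 − 1(35.2) = 205.1
  P: 0 + 2(35.2) = 70.4
Total out = 589.5 mol/s; y_P = 70.4 / 589.5 = 0.1194.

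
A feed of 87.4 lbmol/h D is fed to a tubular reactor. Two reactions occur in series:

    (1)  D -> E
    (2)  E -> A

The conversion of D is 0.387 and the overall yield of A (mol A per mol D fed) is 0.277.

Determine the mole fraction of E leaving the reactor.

0.11

Conversion of D: D consumed = 1ξ₁ = 0.387 × 87.4 → ξ₁ = 33.82 lbmol/h.
Yield of A: 1ξ₂ / 87.4 = 0.277 → ξ₂ = 24.21 lbmol/h.
Outlet amounts (n = n₀ + Σ ν·ξ):
  D: 87.4 − 1(33.82) = 53.58
  E: 0 + 1(33.82) − 1(24.21) = 9.614
  A: 0 + 1(24.21) = 24.21
Total out = 87.4 lbmol/h; y_E = 9.614 / 87.4 = 0.11.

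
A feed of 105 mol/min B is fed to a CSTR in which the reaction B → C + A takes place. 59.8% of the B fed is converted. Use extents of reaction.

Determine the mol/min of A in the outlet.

62.8 mol/min

B reacted = 0.598 × 105 = 62.79 mol/min; ν_B = −1, so ξ = 62.79/1 = 62.79 mol/min.
Outlet amounts (n = n₀ + ν ξ):
  B: 105 − 1(62.79) = 42.21
  C: 0 + 1(62.79) = 62.79
  A: 0 + 1(62.79) = 62.79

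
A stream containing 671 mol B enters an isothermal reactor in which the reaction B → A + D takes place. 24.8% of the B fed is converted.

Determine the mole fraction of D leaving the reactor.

B reacted = 0.248 × 671 = 166.4 mol; ν_B = −1, so ξ = 166.4/1 = 166.4 mol.
Outlet amounts (n = n₀ + ν ξ):
  B: 671 − 1(166.4) = 504.6
  A: 0 + 1(166.4) = 166.4
  D: 0 + 1(166.4) = 166.4
Total out = 837.4 mol; y_D = 166.4 / 837.4 = 0.1987.

0.199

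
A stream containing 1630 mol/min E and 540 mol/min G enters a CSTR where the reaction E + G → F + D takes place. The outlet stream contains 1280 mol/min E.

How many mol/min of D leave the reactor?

For E: n = n₀ − 1ξ → 1280 = 1630 − 1ξ, giving ξ = 350 mol/min.
Outlet amounts (n = n₀ + ν ξ):
  E: 1630 − 1(350) = 1280
  G: 540 − 1(350) = 190
  F: 0 + 1(350) = 350
  D: 0 + 1(350) = 350

350 mol/min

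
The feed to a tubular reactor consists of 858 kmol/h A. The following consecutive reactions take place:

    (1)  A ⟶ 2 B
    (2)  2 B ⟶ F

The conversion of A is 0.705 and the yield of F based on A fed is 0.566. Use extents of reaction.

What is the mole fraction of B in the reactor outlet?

0.244

Conversion of A: A consumed = 1ξ₁ = 0.705 × 858 → ξ₁ = 604.9 kmol/h.
Yield of F: 1ξ₂ / 858 = 0.566 → ξ₂ = 485.6 kmol/h.
Outlet amounts (n = n₀ + Σ ν·ξ):
  A: 858 − 1(604.9) = 253.1
  B: 0 + 2(604.9) − 2(485.6) = 238.5
  F: 0 + 1(485.6) = 485.6
Total out = 977.3 kmol/h; y_B = 238.5 / 977.3 = 0.2441.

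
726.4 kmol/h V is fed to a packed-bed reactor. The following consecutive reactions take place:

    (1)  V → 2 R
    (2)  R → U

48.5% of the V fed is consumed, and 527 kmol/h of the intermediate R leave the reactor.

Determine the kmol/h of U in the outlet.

Conversion of V: V consumed = 1ξ₁ = 0.485 × 726.4 → ξ₁ = 352.3 kmol/h.
R balance: n_R = 0 + 2ξ₁ − 1ξ₂ = 527 → ξ₂ = (2·352.3 − 527)/1 = 177.6 kmol/h.
Outlet amounts (n = n₀ + Σ ν·ξ):
  V: 726.4 − 1(352.3) = 374.1
  R: 0 + 2(352.3) − 1(177.6) = 527
  U: 0 + 1(177.6) = 177.6

178 kmol/h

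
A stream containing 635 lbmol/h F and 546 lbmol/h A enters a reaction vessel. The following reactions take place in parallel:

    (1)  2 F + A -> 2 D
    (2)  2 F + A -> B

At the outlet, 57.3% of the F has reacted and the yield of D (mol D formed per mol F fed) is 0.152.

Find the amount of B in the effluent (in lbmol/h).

Yield of D: 2ξ₁ / 635 = 0.152 → ξ₁ = 48.26 lbmol/h.
Conversion of F: 2ξ₁ + 2ξ₂ = 0.573 × 635 = 363.9 → ξ₂ = 133.7 lbmol/h.
Outlet amounts (n = n₀ + Σ ν·ξ):
  F: 635 − 2(48.26) − 2(133.7) = 271.1
  A: 546 − 1(48.26) − 1(133.7) = 364.1
  D: 0 + 2(48.26) = 96.52
  B: 0 + 1(133.7) = 133.7

134 lbmol/h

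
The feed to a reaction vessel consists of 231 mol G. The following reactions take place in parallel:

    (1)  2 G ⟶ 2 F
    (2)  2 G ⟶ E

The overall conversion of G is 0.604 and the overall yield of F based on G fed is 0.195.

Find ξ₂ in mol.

ξ₂ = 47.2 mol

Yield of F: 2ξ₁ / 231 = 0.195 → ξ₁ = 22.52 mol.
Conversion of G: 2ξ₁ + 2ξ₂ = 0.604 × 231 = 139.5 → ξ₂ = 47.24 mol.
Outlet amounts (n = n₀ + Σ ν·ξ):
  G: 231 − 2(22.52) − 2(47.24) = 91.48
  F: 0 + 2(22.52) = 45.05
  E: 0 + 1(47.24) = 47.24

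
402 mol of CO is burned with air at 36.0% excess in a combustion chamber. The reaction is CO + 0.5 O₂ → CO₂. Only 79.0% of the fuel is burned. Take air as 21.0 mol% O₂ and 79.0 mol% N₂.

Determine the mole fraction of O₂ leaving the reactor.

0.0742

Stoichiometric O₂ = 0.5 × 402 = 201 mol; O₂ fed = 201 × 1.360 = 273.4 mol.
N₂ fed = 273.4 × 79/21 = 1028 mol.
Fuel reacted = 0.79 × 402 → ξ = 317.6 mol.
Outlet (n = n₀ + ν ξ):
  CO: 402 − 1(317.6) = 84.42
  O₂: 273.4 − 0.5(317.6) = 114.6
  N₂: 1028 (inert)
  CO₂: 0 + 1(317.6) = 317.6
Total out = 1545 mol; y_O₂ = 114.6 / 1545 = 0.07416.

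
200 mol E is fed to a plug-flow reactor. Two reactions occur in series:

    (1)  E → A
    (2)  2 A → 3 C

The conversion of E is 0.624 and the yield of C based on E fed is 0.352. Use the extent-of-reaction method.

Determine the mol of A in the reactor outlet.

Conversion of E: E consumed = 1ξ₁ = 0.624 × 200 → ξ₁ = 124.8 mol.
Yield of C: 3ξ₂ / 200 = 0.352 → ξ₂ = 23.47 mol.
Outlet amounts (n = n₀ + Σ ν·ξ):
  E: 200 − 1(124.8) = 75.2
  A: 0 + 1(124.8) − 2(23.47) = 77.87
  C: 0 + 3(23.47) = 70.4

77.9 mol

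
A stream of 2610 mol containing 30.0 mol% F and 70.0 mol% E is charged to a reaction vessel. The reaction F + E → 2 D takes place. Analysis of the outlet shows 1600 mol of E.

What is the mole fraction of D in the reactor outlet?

0.174

For E: n = n₀ − 1ξ → 1600 = 1827 − 1ξ, giving ξ = 227 mol.
Outlet amounts (n = n₀ + ν ξ):
  F: 783 − 1(227) = 556
  E: 1827 − 1(227) = 1600
  D: 0 + 2(227) = 454
Total out = 2610 mol; y_D = 454 / 2610 = 0.1739.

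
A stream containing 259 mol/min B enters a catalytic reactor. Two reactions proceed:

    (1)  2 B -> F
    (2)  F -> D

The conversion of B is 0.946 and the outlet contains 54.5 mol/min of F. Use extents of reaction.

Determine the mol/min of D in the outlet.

Conversion of B: B consumed = 2ξ₁ = 0.946 × 259 → ξ₁ = 122.5 mol/min.
F balance: n_F = 0 + 1ξ₁ − 1ξ₂ = 54.5 → ξ₂ = (1·122.5 − 54.5)/1 = 68.01 mol/min.
Outlet amounts (n = n₀ + Σ ν·ξ):
  B: 259 − 2(122.5) = 13.99
  F: 0 + 1(122.5) − 1(68.01) = 54.5
  D: 0 + 1(68.01) = 68.01

68 mol/min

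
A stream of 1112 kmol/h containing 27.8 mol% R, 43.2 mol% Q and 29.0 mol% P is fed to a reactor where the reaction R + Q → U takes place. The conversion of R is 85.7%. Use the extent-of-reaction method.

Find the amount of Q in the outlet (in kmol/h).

R reacted = 0.857 × 309.1 = 264.9 kmol/h; ν_R = −1, so ξ = 264.9/1 = 264.9 kmol/h.
Outlet amounts (n = n₀ + ν ξ):
  R: 309.1 − 1(264.9) = 44.21
  Q: 480.4 − 1(264.9) = 215.5
  U: 0 + 1(264.9) = 264.9
  P: 322.5 (inert)

215 kmol/h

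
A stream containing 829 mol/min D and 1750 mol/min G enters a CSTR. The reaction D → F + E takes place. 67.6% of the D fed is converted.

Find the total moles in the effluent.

3140 mol/min

D reacted = 0.676 × 829 = 560.4 mol/min; ν_D = −1, so ξ = 560.4/1 = 560.4 mol/min.
Outlet amounts (n = n₀ + ν ξ):
  D: 829 − 1(560.4) = 268.6
  F: 0 + 1(560.4) = 560.4
  E: 0 + 1(560.4) = 560.4
  G: 1750 (inert)
Total out = 268.6 + 560.4 + 560.4 + 1750 = 3139 mol/min.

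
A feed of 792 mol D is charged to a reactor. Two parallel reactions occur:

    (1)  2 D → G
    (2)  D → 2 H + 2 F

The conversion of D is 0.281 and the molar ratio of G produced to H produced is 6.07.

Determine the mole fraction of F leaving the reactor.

0.0247

Conversion of D: D consumed = 0.281 × 792 = 222.6 mol = 2ξ₁ + 1ξ₂.
Selectivity: 1ξ₁ / (2ξ₂) = 6.07 → ξ₁ = 12.14 ξ₂.
Substitute: (2·12.14 + 1) ξ₂ = 222.6 → ξ₂ = 8.803 mol, ξ₁ = 106.9 mol.
Outlet amounts (n = n₀ + Σ ν·ξ):
  D: 792 − 2(106.9) − 1(8.803) = 569.4
  G: 0 + 1(106.9) = 106.9
  H: 0 + 2(8.803) = 17.61
  F: 0 + 2(8.803) = 17.61
Total out = 711.5 mol; y_F = 17.61 / 711.5 = 0.02474.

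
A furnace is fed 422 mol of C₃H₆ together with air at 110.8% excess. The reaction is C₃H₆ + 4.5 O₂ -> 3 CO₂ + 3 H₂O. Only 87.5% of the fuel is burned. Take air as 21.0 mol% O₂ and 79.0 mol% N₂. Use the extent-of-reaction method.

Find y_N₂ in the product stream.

0.766

Stoichiometric O₂ = 4.5 × 422 = 1899 mol; O₂ fed = 1899 × 2.108 = 4003 mol.
N₂ fed = 4003 × 79/21 = 15060 mol.
Fuel reacted = 0.875 × 422 → ξ = 369.2 mol.
Outlet (n = n₀ + ν ξ):
  C₃H₆: 422 − 1(369.2) = 52.75
  O₂: 4003 − 4.5(369.2) = 2341
  N₂: 15060 (inert)
  CO₂: 0 + 3(369.2) = 1108
  H₂O: 0 + 3(369.2) = 1108
Total out = 19670 mol; y_N₂ = 15060 / 19670 = 0.7656.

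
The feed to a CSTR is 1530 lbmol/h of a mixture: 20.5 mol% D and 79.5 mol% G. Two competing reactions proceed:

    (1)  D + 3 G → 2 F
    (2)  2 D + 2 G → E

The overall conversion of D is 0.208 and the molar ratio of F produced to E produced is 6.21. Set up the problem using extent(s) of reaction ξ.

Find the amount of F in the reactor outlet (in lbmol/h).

Conversion of D: D consumed = 0.208 × 313.6 = 65.24 lbmol/h = 1ξ₁ + 2ξ₂.
Selectivity: 2ξ₁ / (1ξ₂) = 6.21 → ξ₁ = 3.105 ξ₂.
Substitute: (1·3.105 + 2) ξ₂ = 65.24 → ξ₂ = 12.78 lbmol/h, ξ₁ = 39.68 lbmol/h.
Outlet amounts (n = n₀ + Σ ν·ξ):
  D: 313.6 − 1(39.68) − 2(12.78) = 248.4
  G: 1216 − 3(39.68) − 2(12.78) = 1072
  F: 0 + 2(39.68) = 79.36
  E: 0 + 1(12.78) = 12.78

79.4 lbmol/h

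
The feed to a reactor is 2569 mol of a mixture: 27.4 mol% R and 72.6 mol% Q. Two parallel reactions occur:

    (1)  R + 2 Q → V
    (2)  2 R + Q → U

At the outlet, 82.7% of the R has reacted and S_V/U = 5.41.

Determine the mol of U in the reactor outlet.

Conversion of R: R consumed = 0.827 × 703.9 = 582.1 mol = 1ξ₁ + 2ξ₂.
Selectivity: 1ξ₁ / (1ξ₂) = 5.41 → ξ₁ = 5.41 ξ₂.
Substitute: (1·5.41 + 2) ξ₂ = 582.1 → ξ₂ = 78.56 mol, ξ₁ = 425 mol.
Outlet amounts (n = n₀ + Σ ν·ξ):
  R: 703.9 − 1(425) − 2(78.56) = 121.8
  Q: 1865 − 2(425) − 1(78.56) = 936.5
  V: 0 + 1(425) = 425
  U: 0 + 1(78.56) = 78.56

78.6 mol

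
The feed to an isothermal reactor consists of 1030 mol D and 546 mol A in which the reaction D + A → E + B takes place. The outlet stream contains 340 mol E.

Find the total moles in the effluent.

For E: n = n₀ + 1ξ → 340 = 0 + 1ξ, giving ξ = 340 mol.
Outlet amounts (n = n₀ + ν ξ):
  D: 1030 − 1(340) = 690
  A: 546 − 1(340) = 206
  E: 0 + 1(340) = 340
  B: 0 + 1(340) = 340
Total out = 690 + 206 + 340 + 340 = 1576 mol.

1580 mol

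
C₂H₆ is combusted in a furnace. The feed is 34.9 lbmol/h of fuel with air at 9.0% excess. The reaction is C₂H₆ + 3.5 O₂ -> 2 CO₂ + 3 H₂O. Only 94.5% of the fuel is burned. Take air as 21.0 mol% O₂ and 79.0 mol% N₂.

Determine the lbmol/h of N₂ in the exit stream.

501 lbmol/h

Stoichiometric O₂ = 3.5 × 34.9 = 122.1 lbmol/h; O₂ fed = 122.1 × 1.090 = 133.1 lbmol/h.
N₂ fed = 133.1 × 79/21 = 500.9 lbmol/h.
Fuel reacted = 0.945 × 34.9 → ξ = 32.98 lbmol/h.
Outlet (n = n₀ + ν ξ):
  C₂H₆: 34.9 − 1(32.98) = 1.919
  O₂: 133.1 − 3.5(32.98) = 17.71
  N₂: 500.9 (inert)
  CO₂: 0 + 2(32.98) = 65.96
  H₂O: 0 + 3(32.98) = 98.94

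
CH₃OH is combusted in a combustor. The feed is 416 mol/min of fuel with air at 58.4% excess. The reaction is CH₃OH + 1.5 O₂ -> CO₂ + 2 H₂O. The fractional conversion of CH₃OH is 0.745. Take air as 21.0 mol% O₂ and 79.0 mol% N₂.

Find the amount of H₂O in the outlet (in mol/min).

620 mol/min

Stoichiometric O₂ = 1.5 × 416 = 624 mol/min; O₂ fed = 624 × 1.584 = 988.4 mol/min.
N₂ fed = 988.4 × 79/21 = 3718 mol/min.
Fuel reacted = 0.745 × 416 → ξ = 309.9 mol/min.
Outlet (n = n₀ + ν ξ):
  CH₃OH: 416 − 1(309.9) = 106.1
  O₂: 988.4 − 1.5(309.9) = 523.5
  N₂: 3718 (inert)
  CO₂: 0 + 1(309.9) = 309.9
  H₂O: 0 + 2(309.9) = 619.8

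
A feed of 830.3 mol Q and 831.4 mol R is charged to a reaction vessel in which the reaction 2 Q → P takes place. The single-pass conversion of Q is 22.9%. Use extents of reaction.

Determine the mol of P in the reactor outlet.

95.1 mol

Q reacted = 0.229 × 830.3 = 190.1 mol; ν_Q = −2, so ξ = 190.1/2 = 95.07 mol.
Outlet amounts (n = n₀ + ν ξ):
  Q: 830.3 − 2(95.07) = 640.2
  P: 0 + 1(95.07) = 95.07
  R: 831.4 (inert)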